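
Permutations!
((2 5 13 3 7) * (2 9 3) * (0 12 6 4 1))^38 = ((0 12 6 4 1)(2 5 13)(3 7 9))^38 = (0 4 12 1 6)(2 13 5)(3 9 7)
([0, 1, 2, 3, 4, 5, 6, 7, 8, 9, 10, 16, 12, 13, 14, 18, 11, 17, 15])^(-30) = [0, 1, 2, 3, 4, 5, 6, 7, 8, 9, 10, 11, 12, 13, 14, 15, 16, 17, 18]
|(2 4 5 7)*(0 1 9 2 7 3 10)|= |(0 1 9 2 4 5 3 10)|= 8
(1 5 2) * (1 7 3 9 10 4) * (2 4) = (1 5 4)(2 7 3 9 10) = [0, 5, 7, 9, 1, 4, 6, 3, 8, 10, 2]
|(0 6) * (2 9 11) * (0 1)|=|(0 6 1)(2 9 11)|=3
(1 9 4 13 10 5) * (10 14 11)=(1 9 4 13 14 11 10 5)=[0, 9, 2, 3, 13, 1, 6, 7, 8, 4, 5, 10, 12, 14, 11]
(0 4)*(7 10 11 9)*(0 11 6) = [4, 1, 2, 3, 11, 5, 0, 10, 8, 7, 6, 9] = (0 4 11 9 7 10 6)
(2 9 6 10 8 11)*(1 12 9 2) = [0, 12, 2, 3, 4, 5, 10, 7, 11, 6, 8, 1, 9] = (1 12 9 6 10 8 11)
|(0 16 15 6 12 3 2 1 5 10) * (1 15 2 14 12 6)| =21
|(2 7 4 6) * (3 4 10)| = |(2 7 10 3 4 6)| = 6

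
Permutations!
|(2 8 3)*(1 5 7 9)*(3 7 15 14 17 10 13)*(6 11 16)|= 12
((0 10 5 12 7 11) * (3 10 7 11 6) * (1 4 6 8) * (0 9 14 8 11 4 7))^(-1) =((1 7 11 9 14 8)(3 10 5 12 4 6))^(-1) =(1 8 14 9 11 7)(3 6 4 12 5 10)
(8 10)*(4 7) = (4 7)(8 10) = [0, 1, 2, 3, 7, 5, 6, 4, 10, 9, 8]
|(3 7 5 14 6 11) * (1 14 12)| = 8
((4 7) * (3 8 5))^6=(8)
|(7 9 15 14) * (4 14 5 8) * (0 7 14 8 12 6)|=14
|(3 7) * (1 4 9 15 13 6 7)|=8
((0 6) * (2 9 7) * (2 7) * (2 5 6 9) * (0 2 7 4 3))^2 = ((0 9 5 6 2 7 4 3))^2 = (0 5 2 4)(3 9 6 7)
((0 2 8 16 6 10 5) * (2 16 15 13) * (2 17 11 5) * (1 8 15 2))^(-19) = (0 8 11 10 13 16 2 5 1 17 6 15)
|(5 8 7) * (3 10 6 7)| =6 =|(3 10 6 7 5 8)|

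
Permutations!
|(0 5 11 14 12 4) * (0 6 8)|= 8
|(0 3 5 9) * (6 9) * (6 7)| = 6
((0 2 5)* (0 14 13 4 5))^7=(0 2)(4 13 14 5)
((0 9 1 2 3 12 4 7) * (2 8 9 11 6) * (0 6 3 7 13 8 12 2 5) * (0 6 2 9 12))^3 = ((0 11 3 9 1)(2 7)(4 13 8 12)(5 6))^3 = (0 9 11 1 3)(2 7)(4 12 8 13)(5 6)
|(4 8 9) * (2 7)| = |(2 7)(4 8 9)| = 6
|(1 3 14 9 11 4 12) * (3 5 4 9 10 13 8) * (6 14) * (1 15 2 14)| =12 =|(1 5 4 12 15 2 14 10 13 8 3 6)(9 11)|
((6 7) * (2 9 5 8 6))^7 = (2 9 5 8 6 7)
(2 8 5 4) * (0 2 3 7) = [2, 1, 8, 7, 3, 4, 6, 0, 5] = (0 2 8 5 4 3 7)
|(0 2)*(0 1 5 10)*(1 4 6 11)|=8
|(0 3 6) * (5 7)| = 6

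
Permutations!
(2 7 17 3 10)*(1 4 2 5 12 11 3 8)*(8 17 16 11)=[0, 4, 7, 10, 2, 12, 6, 16, 1, 9, 5, 3, 8, 13, 14, 15, 11, 17]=(17)(1 4 2 7 16 11 3 10 5 12 8)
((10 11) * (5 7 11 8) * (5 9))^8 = ((5 7 11 10 8 9))^8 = (5 11 8)(7 10 9)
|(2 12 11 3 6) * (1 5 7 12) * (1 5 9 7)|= 9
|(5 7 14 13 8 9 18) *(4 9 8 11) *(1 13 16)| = |(1 13 11 4 9 18 5 7 14 16)| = 10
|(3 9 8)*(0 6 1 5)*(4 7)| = 12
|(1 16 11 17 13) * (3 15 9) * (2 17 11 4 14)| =21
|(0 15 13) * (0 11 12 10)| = |(0 15 13 11 12 10)| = 6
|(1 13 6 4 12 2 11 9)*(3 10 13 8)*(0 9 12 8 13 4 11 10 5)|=|(0 9 1 13 6 11 12 2 10 4 8 3 5)|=13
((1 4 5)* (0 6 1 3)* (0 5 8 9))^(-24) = (9)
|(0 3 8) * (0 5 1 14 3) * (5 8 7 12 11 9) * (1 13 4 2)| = |(1 14 3 7 12 11 9 5 13 4 2)| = 11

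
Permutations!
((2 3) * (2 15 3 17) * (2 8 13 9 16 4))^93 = ((2 17 8 13 9 16 4)(3 15))^93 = (2 8 9 4 17 13 16)(3 15)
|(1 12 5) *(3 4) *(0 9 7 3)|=|(0 9 7 3 4)(1 12 5)|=15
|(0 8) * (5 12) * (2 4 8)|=4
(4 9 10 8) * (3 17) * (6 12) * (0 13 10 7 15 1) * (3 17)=(17)(0 13 10 8 4 9 7 15 1)(6 12)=[13, 0, 2, 3, 9, 5, 12, 15, 4, 7, 8, 11, 6, 10, 14, 1, 16, 17]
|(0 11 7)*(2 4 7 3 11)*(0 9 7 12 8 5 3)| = |(0 2 4 12 8 5 3 11)(7 9)| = 8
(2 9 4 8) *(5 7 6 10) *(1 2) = (1 2 9 4 8)(5 7 6 10) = [0, 2, 9, 3, 8, 7, 10, 6, 1, 4, 5]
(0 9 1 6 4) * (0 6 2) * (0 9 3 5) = (0 3 5)(1 2 9)(4 6) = [3, 2, 9, 5, 6, 0, 4, 7, 8, 1]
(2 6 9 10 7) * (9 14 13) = (2 6 14 13 9 10 7) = [0, 1, 6, 3, 4, 5, 14, 2, 8, 10, 7, 11, 12, 9, 13]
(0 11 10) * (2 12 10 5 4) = (0 11 5 4 2 12 10) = [11, 1, 12, 3, 2, 4, 6, 7, 8, 9, 0, 5, 10]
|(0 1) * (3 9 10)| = 6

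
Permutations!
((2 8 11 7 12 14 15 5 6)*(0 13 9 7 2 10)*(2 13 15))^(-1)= ((0 15 5 6 10)(2 8 11 13 9 7 12 14))^(-1)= (0 10 6 5 15)(2 14 12 7 9 13 11 8)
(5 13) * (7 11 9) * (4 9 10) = (4 9 7 11 10)(5 13) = [0, 1, 2, 3, 9, 13, 6, 11, 8, 7, 4, 10, 12, 5]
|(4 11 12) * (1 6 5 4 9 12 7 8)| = 14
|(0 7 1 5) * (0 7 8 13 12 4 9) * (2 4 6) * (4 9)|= 21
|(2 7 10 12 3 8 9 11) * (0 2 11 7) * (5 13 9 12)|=30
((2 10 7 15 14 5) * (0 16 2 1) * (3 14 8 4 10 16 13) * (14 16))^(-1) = ((0 13 3 16 2 14 5 1)(4 10 7 15 8))^(-1) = (0 1 5 14 2 16 3 13)(4 8 15 7 10)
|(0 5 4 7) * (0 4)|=|(0 5)(4 7)|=2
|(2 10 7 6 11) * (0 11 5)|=|(0 11 2 10 7 6 5)|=7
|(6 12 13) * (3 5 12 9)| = |(3 5 12 13 6 9)| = 6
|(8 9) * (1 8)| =|(1 8 9)| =3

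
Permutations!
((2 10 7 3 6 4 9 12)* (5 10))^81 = (12)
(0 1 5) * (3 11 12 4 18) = [1, 5, 2, 11, 18, 0, 6, 7, 8, 9, 10, 12, 4, 13, 14, 15, 16, 17, 3] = (0 1 5)(3 11 12 4 18)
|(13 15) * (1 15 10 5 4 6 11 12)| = 9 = |(1 15 13 10 5 4 6 11 12)|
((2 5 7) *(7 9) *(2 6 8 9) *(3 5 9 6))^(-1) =(2 5 3 7 9)(6 8)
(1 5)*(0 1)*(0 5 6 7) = (0 1 6 7) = [1, 6, 2, 3, 4, 5, 7, 0]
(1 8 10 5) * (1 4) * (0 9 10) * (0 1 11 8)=(0 9 10 5 4 11 8 1)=[9, 0, 2, 3, 11, 4, 6, 7, 1, 10, 5, 8]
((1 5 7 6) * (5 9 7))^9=(1 9 7 6)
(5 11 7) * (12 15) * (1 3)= (1 3)(5 11 7)(12 15)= [0, 3, 2, 1, 4, 11, 6, 5, 8, 9, 10, 7, 15, 13, 14, 12]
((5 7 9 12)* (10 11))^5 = ((5 7 9 12)(10 11))^5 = (5 7 9 12)(10 11)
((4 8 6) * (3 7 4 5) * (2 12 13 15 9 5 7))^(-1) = (2 3 5 9 15 13 12)(4 7 6 8)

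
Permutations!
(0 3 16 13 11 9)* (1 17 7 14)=(0 3 16 13 11 9)(1 17 7 14)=[3, 17, 2, 16, 4, 5, 6, 14, 8, 0, 10, 9, 12, 11, 1, 15, 13, 7]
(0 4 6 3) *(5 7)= [4, 1, 2, 0, 6, 7, 3, 5]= (0 4 6 3)(5 7)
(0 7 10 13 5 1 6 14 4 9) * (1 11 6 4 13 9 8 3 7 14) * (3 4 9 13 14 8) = (14)(0 8 4 3 7 10 13 5 11 6 1 9) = [8, 9, 2, 7, 3, 11, 1, 10, 4, 0, 13, 6, 12, 5, 14]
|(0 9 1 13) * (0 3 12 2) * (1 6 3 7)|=6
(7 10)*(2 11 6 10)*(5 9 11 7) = (2 7)(5 9 11 6 10) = [0, 1, 7, 3, 4, 9, 10, 2, 8, 11, 5, 6]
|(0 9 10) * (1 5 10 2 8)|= 7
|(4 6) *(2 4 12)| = 4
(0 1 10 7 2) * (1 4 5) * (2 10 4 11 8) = (0 11 8 2)(1 4 5)(7 10) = [11, 4, 0, 3, 5, 1, 6, 10, 2, 9, 7, 8]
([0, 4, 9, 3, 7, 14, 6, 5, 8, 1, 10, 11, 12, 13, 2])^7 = [0, 1, 2, 3, 4, 5, 6, 7, 8, 9, 10, 11, 12, 13, 14]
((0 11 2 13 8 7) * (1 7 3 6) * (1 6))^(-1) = (0 7 1 3 8 13 2 11)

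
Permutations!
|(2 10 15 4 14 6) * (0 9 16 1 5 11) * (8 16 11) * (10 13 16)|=33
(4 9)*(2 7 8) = [0, 1, 7, 3, 9, 5, 6, 8, 2, 4] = (2 7 8)(4 9)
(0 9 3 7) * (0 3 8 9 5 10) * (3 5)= (0 3 7 5 10)(8 9)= [3, 1, 2, 7, 4, 10, 6, 5, 9, 8, 0]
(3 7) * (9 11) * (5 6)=(3 7)(5 6)(9 11)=[0, 1, 2, 7, 4, 6, 5, 3, 8, 11, 10, 9]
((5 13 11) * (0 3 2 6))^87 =((0 3 2 6)(5 13 11))^87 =(13)(0 6 2 3)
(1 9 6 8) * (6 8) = [0, 9, 2, 3, 4, 5, 6, 7, 1, 8] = (1 9 8)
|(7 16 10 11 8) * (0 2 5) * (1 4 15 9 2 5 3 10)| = 22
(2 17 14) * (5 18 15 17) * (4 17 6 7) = [0, 1, 5, 3, 17, 18, 7, 4, 8, 9, 10, 11, 12, 13, 2, 6, 16, 14, 15] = (2 5 18 15 6 7 4 17 14)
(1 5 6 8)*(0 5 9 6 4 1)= (0 5 4 1 9 6 8)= [5, 9, 2, 3, 1, 4, 8, 7, 0, 6]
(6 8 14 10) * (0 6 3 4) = (0 6 8 14 10 3 4) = [6, 1, 2, 4, 0, 5, 8, 7, 14, 9, 3, 11, 12, 13, 10]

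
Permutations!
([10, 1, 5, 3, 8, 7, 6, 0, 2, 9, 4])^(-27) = [10, 1, 5, 3, 8, 7, 6, 0, 2, 9, 4]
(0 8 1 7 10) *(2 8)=(0 2 8 1 7 10)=[2, 7, 8, 3, 4, 5, 6, 10, 1, 9, 0]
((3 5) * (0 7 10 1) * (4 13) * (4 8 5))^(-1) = ((0 7 10 1)(3 4 13 8 5))^(-1) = (0 1 10 7)(3 5 8 13 4)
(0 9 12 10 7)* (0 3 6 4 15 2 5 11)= (0 9 12 10 7 3 6 4 15 2 5 11)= [9, 1, 5, 6, 15, 11, 4, 3, 8, 12, 7, 0, 10, 13, 14, 2]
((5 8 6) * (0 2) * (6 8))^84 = (8)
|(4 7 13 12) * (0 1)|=4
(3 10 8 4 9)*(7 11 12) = [0, 1, 2, 10, 9, 5, 6, 11, 4, 3, 8, 12, 7] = (3 10 8 4 9)(7 11 12)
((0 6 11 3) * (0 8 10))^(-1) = (0 10 8 3 11 6)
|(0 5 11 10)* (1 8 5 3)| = 7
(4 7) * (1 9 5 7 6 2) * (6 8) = (1 9 5 7 4 8 6 2) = [0, 9, 1, 3, 8, 7, 2, 4, 6, 5]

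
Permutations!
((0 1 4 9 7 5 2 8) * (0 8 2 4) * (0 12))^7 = ((0 1 12)(4 9 7 5))^7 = (0 1 12)(4 5 7 9)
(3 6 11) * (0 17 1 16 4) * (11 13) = (0 17 1 16 4)(3 6 13 11) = [17, 16, 2, 6, 0, 5, 13, 7, 8, 9, 10, 3, 12, 11, 14, 15, 4, 1]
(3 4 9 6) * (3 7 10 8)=(3 4 9 6 7 10 8)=[0, 1, 2, 4, 9, 5, 7, 10, 3, 6, 8]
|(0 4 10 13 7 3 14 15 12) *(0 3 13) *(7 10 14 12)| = 14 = |(0 4 14 15 7 13 10)(3 12)|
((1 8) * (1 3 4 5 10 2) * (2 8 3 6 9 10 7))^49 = (1 3 4 5 7 2)(6 9 10 8)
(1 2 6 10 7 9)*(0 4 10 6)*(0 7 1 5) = (0 4 10 1 2 7 9 5) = [4, 2, 7, 3, 10, 0, 6, 9, 8, 5, 1]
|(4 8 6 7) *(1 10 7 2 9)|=8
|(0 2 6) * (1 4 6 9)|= 6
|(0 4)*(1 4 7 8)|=5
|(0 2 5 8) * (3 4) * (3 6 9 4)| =|(0 2 5 8)(4 6 9)| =12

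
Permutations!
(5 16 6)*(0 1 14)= [1, 14, 2, 3, 4, 16, 5, 7, 8, 9, 10, 11, 12, 13, 0, 15, 6]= (0 1 14)(5 16 6)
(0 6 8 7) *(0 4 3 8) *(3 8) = (0 6)(4 8 7) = [6, 1, 2, 3, 8, 5, 0, 4, 7]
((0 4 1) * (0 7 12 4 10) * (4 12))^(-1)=(12)(0 10)(1 4 7)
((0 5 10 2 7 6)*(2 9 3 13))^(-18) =(13)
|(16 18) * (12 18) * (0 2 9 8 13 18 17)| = 9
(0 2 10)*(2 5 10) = (0 5 10) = [5, 1, 2, 3, 4, 10, 6, 7, 8, 9, 0]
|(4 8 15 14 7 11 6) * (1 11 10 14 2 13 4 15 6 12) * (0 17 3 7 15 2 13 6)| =30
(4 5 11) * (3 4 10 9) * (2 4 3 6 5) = (2 4)(5 11 10 9 6) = [0, 1, 4, 3, 2, 11, 5, 7, 8, 6, 9, 10]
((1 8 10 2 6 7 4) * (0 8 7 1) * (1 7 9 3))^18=(0 6 8 7 10 4 2)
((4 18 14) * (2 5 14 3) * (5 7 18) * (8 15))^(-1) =(2 3 18 7)(4 14 5)(8 15)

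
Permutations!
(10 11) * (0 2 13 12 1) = [2, 0, 13, 3, 4, 5, 6, 7, 8, 9, 11, 10, 1, 12] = (0 2 13 12 1)(10 11)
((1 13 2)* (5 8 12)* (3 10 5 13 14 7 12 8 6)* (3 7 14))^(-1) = ((14)(1 3 10 5 6 7 12 13 2))^(-1) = (14)(1 2 13 12 7 6 5 10 3)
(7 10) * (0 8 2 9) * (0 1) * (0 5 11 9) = (0 8 2)(1 5 11 9)(7 10) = [8, 5, 0, 3, 4, 11, 6, 10, 2, 1, 7, 9]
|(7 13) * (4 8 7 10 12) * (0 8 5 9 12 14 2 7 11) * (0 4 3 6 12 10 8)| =30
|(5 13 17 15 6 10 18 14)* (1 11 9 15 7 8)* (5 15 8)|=20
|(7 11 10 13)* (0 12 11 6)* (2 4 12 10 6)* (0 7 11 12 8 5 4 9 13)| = 6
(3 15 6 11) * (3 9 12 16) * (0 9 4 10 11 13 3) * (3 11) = (0 9 12 16)(3 15 6 13 11 4 10) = [9, 1, 2, 15, 10, 5, 13, 7, 8, 12, 3, 4, 16, 11, 14, 6, 0]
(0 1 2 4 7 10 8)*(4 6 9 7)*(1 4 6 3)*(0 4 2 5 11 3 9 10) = (0 2 9 7)(1 5 11 3)(4 6 10 8) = [2, 5, 9, 1, 6, 11, 10, 0, 4, 7, 8, 3]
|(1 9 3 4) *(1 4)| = 3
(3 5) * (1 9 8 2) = (1 9 8 2)(3 5) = [0, 9, 1, 5, 4, 3, 6, 7, 2, 8]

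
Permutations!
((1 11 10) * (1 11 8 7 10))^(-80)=(11)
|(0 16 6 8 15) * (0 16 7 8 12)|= 7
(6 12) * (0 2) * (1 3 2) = (0 1 3 2)(6 12) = [1, 3, 0, 2, 4, 5, 12, 7, 8, 9, 10, 11, 6]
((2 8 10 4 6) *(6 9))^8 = (2 10 9)(4 6 8)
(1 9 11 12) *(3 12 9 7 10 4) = (1 7 10 4 3 12)(9 11) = [0, 7, 2, 12, 3, 5, 6, 10, 8, 11, 4, 9, 1]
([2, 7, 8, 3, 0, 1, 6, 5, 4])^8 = (8)(1 5 7)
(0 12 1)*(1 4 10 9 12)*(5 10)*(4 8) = [1, 0, 2, 3, 5, 10, 6, 7, 4, 12, 9, 11, 8] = (0 1)(4 5 10 9 12 8)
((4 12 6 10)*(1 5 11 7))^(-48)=((1 5 11 7)(4 12 6 10))^(-48)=(12)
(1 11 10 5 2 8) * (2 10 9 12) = (1 11 9 12 2 8)(5 10) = [0, 11, 8, 3, 4, 10, 6, 7, 1, 12, 5, 9, 2]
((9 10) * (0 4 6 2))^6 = ((0 4 6 2)(9 10))^6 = (10)(0 6)(2 4)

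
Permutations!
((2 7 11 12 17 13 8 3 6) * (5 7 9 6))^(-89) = (2 9 6)(3 8 13 17 12 11 7 5) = ((2 9 6)(3 5 7 11 12 17 13 8))^(-89)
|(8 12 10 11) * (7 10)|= 5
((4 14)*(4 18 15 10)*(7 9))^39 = (4 10 15 18 14)(7 9)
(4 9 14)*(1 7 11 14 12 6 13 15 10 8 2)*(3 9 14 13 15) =(1 7 11 13 3 9 12 6 15 10 8 2)(4 14) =[0, 7, 1, 9, 14, 5, 15, 11, 2, 12, 8, 13, 6, 3, 4, 10]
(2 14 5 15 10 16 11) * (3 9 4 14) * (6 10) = [0, 1, 3, 9, 14, 15, 10, 7, 8, 4, 16, 2, 12, 13, 5, 6, 11] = (2 3 9 4 14 5 15 6 10 16 11)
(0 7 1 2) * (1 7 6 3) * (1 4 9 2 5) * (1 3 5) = (0 6 5 3 4 9 2) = [6, 1, 0, 4, 9, 3, 5, 7, 8, 2]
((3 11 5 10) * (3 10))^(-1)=((3 11 5))^(-1)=(3 5 11)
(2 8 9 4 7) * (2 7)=(2 8 9 4)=[0, 1, 8, 3, 2, 5, 6, 7, 9, 4]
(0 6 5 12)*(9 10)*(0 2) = (0 6 5 12 2)(9 10) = [6, 1, 0, 3, 4, 12, 5, 7, 8, 10, 9, 11, 2]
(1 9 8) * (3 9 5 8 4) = (1 5 8)(3 9 4) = [0, 5, 2, 9, 3, 8, 6, 7, 1, 4]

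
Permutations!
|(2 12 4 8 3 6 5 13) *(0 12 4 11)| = |(0 12 11)(2 4 8 3 6 5 13)| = 21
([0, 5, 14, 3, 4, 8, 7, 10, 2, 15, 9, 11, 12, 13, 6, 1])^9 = [0, 15, 8, 3, 4, 1, 14, 6, 5, 10, 7, 11, 12, 13, 2, 9]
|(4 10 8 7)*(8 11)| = 5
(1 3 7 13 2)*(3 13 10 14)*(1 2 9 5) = (1 13 9 5)(3 7 10 14) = [0, 13, 2, 7, 4, 1, 6, 10, 8, 5, 14, 11, 12, 9, 3]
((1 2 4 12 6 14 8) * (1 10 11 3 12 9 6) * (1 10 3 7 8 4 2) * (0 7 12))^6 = (0 8)(3 7)(4 6)(9 14)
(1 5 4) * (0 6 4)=(0 6 4 1 5)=[6, 5, 2, 3, 1, 0, 4]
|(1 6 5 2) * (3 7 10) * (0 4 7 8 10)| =12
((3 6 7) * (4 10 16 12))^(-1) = ((3 6 7)(4 10 16 12))^(-1) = (3 7 6)(4 12 16 10)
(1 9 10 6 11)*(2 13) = (1 9 10 6 11)(2 13) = [0, 9, 13, 3, 4, 5, 11, 7, 8, 10, 6, 1, 12, 2]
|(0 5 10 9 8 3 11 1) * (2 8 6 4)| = |(0 5 10 9 6 4 2 8 3 11 1)| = 11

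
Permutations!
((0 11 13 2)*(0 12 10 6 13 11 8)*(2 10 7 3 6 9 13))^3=(13)(0 8)(2 3 12 6 7)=((0 8)(2 12 7 3 6)(9 13 10))^3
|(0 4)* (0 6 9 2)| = 5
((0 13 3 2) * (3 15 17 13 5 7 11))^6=((0 5 7 11 3 2)(13 15 17))^6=(17)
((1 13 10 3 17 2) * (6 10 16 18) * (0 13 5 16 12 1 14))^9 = (0 3 16 13 17 18 12 2 6 1 14 10 5)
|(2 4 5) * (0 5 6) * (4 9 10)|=|(0 5 2 9 10 4 6)|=7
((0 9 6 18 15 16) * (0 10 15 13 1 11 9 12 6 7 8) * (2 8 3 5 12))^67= ((0 2 8)(1 11 9 7 3 5 12 6 18 13)(10 15 16))^67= (0 2 8)(1 6 3 11 18 5 9 13 12 7)(10 15 16)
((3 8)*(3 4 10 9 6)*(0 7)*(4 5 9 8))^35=(10)(0 7)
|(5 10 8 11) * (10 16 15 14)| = 7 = |(5 16 15 14 10 8 11)|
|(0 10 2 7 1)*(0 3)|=6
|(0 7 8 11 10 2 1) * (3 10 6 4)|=|(0 7 8 11 6 4 3 10 2 1)|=10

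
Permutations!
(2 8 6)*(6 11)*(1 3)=[0, 3, 8, 1, 4, 5, 2, 7, 11, 9, 10, 6]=(1 3)(2 8 11 6)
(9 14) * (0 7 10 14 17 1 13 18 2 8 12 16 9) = (0 7 10 14)(1 13 18 2 8 12 16 9 17) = [7, 13, 8, 3, 4, 5, 6, 10, 12, 17, 14, 11, 16, 18, 0, 15, 9, 1, 2]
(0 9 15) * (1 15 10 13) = (0 9 10 13 1 15) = [9, 15, 2, 3, 4, 5, 6, 7, 8, 10, 13, 11, 12, 1, 14, 0]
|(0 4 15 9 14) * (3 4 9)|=3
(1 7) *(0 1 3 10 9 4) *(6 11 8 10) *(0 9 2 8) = (0 1 7 3 6 11)(2 8 10)(4 9) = [1, 7, 8, 6, 9, 5, 11, 3, 10, 4, 2, 0]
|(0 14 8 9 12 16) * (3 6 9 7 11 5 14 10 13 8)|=13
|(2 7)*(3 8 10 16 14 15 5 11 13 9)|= |(2 7)(3 8 10 16 14 15 5 11 13 9)|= 10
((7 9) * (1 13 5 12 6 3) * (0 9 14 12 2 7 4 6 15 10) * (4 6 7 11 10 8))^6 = (15)(0 5 6 11 1)(2 3 10 13 9)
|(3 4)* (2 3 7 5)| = |(2 3 4 7 5)| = 5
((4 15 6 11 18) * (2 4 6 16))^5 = ((2 4 15 16)(6 11 18))^5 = (2 4 15 16)(6 18 11)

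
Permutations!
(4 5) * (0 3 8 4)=(0 3 8 4 5)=[3, 1, 2, 8, 5, 0, 6, 7, 4]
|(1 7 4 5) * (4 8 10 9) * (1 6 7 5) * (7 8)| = 7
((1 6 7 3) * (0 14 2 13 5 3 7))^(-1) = (0 6 1 3 5 13 2 14) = ((0 14 2 13 5 3 1 6))^(-1)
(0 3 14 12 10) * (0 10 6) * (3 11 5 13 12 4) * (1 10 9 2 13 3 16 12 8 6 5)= (0 11 1 10 9 2 13 8 6)(3 14 4 16 12 5)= [11, 10, 13, 14, 16, 3, 0, 7, 6, 2, 9, 1, 5, 8, 4, 15, 12]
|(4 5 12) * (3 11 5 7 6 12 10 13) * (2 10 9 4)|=11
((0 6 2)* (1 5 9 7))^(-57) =((0 6 2)(1 5 9 7))^(-57) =(1 7 9 5)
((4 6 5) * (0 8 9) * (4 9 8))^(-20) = ((0 4 6 5 9))^(-20) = (9)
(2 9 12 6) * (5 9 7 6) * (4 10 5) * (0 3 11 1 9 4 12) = (12)(0 3 11 1 9)(2 7 6)(4 10 5) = [3, 9, 7, 11, 10, 4, 2, 6, 8, 0, 5, 1, 12]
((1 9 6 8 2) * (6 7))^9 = ((1 9 7 6 8 2))^9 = (1 6)(2 7)(8 9)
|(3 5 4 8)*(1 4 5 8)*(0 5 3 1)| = |(0 5 3 8 1 4)| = 6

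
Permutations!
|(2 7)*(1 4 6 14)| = |(1 4 6 14)(2 7)| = 4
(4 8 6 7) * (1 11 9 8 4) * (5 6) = (1 11 9 8 5 6 7) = [0, 11, 2, 3, 4, 6, 7, 1, 5, 8, 10, 9]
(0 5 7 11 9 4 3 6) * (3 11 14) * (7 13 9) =(0 5 13 9 4 11 7 14 3 6) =[5, 1, 2, 6, 11, 13, 0, 14, 8, 4, 10, 7, 12, 9, 3]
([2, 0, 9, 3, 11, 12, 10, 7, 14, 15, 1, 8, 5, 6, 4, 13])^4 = (0 13)(1 15)(2 6)(9 10)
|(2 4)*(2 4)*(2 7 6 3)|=|(2 7 6 3)|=4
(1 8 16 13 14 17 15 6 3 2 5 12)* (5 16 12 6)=(1 8 12)(2 16 13 14 17 15 5 6 3)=[0, 8, 16, 2, 4, 6, 3, 7, 12, 9, 10, 11, 1, 14, 17, 5, 13, 15]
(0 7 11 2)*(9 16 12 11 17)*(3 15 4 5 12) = (0 7 17 9 16 3 15 4 5 12 11 2) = [7, 1, 0, 15, 5, 12, 6, 17, 8, 16, 10, 2, 11, 13, 14, 4, 3, 9]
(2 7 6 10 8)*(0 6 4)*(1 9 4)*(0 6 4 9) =[4, 0, 7, 3, 6, 5, 10, 1, 2, 9, 8] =(0 4 6 10 8 2 7 1)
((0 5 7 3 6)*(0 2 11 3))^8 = (11)(0 7 5)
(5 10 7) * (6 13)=[0, 1, 2, 3, 4, 10, 13, 5, 8, 9, 7, 11, 12, 6]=(5 10 7)(6 13)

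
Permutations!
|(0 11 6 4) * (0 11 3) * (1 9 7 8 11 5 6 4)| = 8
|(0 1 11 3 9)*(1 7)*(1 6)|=|(0 7 6 1 11 3 9)|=7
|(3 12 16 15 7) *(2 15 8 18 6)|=9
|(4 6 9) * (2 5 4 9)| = 4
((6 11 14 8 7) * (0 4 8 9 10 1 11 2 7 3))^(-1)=(0 3 8 4)(1 10 9 14 11)(2 6 7)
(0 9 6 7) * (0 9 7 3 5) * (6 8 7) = [6, 1, 2, 5, 4, 0, 3, 9, 7, 8] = (0 6 3 5)(7 9 8)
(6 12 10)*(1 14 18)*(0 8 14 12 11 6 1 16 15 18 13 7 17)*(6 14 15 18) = [8, 12, 2, 3, 4, 5, 11, 17, 15, 9, 1, 14, 10, 7, 13, 6, 18, 0, 16] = (0 8 15 6 11 14 13 7 17)(1 12 10)(16 18)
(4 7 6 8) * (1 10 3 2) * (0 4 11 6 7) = [4, 10, 1, 2, 0, 5, 8, 7, 11, 9, 3, 6] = (0 4)(1 10 3 2)(6 8 11)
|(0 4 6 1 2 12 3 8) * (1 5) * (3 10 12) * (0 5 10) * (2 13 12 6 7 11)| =22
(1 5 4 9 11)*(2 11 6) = (1 5 4 9 6 2 11) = [0, 5, 11, 3, 9, 4, 2, 7, 8, 6, 10, 1]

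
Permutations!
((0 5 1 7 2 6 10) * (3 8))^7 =((0 5 1 7 2 6 10)(3 8))^7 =(10)(3 8)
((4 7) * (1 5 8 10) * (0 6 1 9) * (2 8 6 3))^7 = ((0 3 2 8 10 9)(1 5 6)(4 7))^7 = (0 3 2 8 10 9)(1 5 6)(4 7)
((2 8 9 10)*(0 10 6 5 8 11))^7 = (0 11 2 10)(5 6 9 8)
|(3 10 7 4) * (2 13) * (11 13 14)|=|(2 14 11 13)(3 10 7 4)|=4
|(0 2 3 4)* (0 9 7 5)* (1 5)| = |(0 2 3 4 9 7 1 5)| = 8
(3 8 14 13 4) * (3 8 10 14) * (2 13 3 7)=(2 13 4 8 7)(3 10 14)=[0, 1, 13, 10, 8, 5, 6, 2, 7, 9, 14, 11, 12, 4, 3]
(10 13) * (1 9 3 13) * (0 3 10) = (0 3 13)(1 9 10) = [3, 9, 2, 13, 4, 5, 6, 7, 8, 10, 1, 11, 12, 0]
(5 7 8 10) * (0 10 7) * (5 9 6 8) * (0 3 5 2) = [10, 1, 0, 5, 4, 3, 8, 2, 7, 6, 9] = (0 10 9 6 8 7 2)(3 5)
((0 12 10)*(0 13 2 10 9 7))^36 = ((0 12 9 7)(2 10 13))^36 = (13)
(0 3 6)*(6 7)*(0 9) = (0 3 7 6 9) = [3, 1, 2, 7, 4, 5, 9, 6, 8, 0]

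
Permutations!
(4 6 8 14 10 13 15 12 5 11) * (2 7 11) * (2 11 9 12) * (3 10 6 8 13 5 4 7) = (2 3 10 5 11 7 9 12 4 8 14 6 13 15) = [0, 1, 3, 10, 8, 11, 13, 9, 14, 12, 5, 7, 4, 15, 6, 2]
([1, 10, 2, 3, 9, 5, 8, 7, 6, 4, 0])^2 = (0 10 1)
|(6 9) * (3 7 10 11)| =4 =|(3 7 10 11)(6 9)|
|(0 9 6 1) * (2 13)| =4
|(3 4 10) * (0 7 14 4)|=|(0 7 14 4 10 3)|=6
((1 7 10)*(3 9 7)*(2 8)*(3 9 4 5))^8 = (10)(3 5 4)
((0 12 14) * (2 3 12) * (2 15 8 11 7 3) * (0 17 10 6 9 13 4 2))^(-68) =(0 14 2 12 4 3 13 7 9 11 6 8 10 15 17)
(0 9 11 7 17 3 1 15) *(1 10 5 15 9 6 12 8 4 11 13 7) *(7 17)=(0 6 12 8 4 11 1 9 13 17 3 10 5 15)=[6, 9, 2, 10, 11, 15, 12, 7, 4, 13, 5, 1, 8, 17, 14, 0, 16, 3]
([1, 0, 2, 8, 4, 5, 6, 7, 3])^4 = [0, 1, 2, 3, 4, 5, 6, 7, 8]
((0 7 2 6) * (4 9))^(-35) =(0 7 2 6)(4 9)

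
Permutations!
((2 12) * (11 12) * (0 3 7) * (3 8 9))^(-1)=(0 7 3 9 8)(2 12 11)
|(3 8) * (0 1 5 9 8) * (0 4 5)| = |(0 1)(3 4 5 9 8)| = 10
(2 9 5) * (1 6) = (1 6)(2 9 5) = [0, 6, 9, 3, 4, 2, 1, 7, 8, 5]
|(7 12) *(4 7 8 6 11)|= |(4 7 12 8 6 11)|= 6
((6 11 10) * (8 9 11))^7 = (6 9 10 8 11)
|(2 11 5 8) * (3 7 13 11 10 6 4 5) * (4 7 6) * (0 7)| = |(0 7 13 11 3 6)(2 10 4 5 8)| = 30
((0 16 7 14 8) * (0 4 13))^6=(0 13 4 8 14 7 16)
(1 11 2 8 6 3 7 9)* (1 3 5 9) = [0, 11, 8, 7, 4, 9, 5, 1, 6, 3, 10, 2] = (1 11 2 8 6 5 9 3 7)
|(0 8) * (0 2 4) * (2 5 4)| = |(0 8 5 4)| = 4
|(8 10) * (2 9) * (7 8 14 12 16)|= |(2 9)(7 8 10 14 12 16)|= 6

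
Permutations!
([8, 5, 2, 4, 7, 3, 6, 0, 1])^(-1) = [7, 8, 2, 5, 3, 1, 6, 4, 0]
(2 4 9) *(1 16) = (1 16)(2 4 9) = [0, 16, 4, 3, 9, 5, 6, 7, 8, 2, 10, 11, 12, 13, 14, 15, 1]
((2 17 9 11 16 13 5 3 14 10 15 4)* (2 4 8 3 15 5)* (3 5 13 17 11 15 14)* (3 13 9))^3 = (2 17)(3 11)(5 9)(8 10)(13 16)(14 15)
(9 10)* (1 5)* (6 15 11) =(1 5)(6 15 11)(9 10) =[0, 5, 2, 3, 4, 1, 15, 7, 8, 10, 9, 6, 12, 13, 14, 11]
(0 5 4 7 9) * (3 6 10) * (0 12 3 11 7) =(0 5 4)(3 6 10 11 7 9 12) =[5, 1, 2, 6, 0, 4, 10, 9, 8, 12, 11, 7, 3]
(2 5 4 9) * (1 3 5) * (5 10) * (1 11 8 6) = (1 3 10 5 4 9 2 11 8 6) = [0, 3, 11, 10, 9, 4, 1, 7, 6, 2, 5, 8]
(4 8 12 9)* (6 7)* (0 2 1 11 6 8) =(0 2 1 11 6 7 8 12 9 4) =[2, 11, 1, 3, 0, 5, 7, 8, 12, 4, 10, 6, 9]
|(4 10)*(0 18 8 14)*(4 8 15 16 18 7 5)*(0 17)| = 24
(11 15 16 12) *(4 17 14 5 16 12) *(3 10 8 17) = (3 10 8 17 14 5 16 4)(11 15 12) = [0, 1, 2, 10, 3, 16, 6, 7, 17, 9, 8, 15, 11, 13, 5, 12, 4, 14]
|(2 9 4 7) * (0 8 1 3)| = |(0 8 1 3)(2 9 4 7)| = 4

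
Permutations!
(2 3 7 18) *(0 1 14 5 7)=(0 1 14 5 7 18 2 3)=[1, 14, 3, 0, 4, 7, 6, 18, 8, 9, 10, 11, 12, 13, 5, 15, 16, 17, 2]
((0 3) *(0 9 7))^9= ((0 3 9 7))^9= (0 3 9 7)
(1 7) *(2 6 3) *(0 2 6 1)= (0 2 1 7)(3 6)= [2, 7, 1, 6, 4, 5, 3, 0]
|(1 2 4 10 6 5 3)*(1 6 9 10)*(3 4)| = 6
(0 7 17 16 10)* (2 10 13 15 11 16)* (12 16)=[7, 1, 10, 3, 4, 5, 6, 17, 8, 9, 0, 12, 16, 15, 14, 11, 13, 2]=(0 7 17 2 10)(11 12 16 13 15)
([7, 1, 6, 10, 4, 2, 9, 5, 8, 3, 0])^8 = (10)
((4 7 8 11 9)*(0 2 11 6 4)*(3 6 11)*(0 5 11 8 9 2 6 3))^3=(0 7 11 6 9 2 4 5)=((0 6 4 7 9 5 11 2))^3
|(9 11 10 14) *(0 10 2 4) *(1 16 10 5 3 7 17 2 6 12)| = 56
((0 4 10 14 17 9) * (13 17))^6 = (0 9 17 13 14 10 4)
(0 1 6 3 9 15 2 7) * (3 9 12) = [1, 6, 7, 12, 4, 5, 9, 0, 8, 15, 10, 11, 3, 13, 14, 2] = (0 1 6 9 15 2 7)(3 12)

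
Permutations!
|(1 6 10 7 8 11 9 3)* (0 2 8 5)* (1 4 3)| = |(0 2 8 11 9 1 6 10 7 5)(3 4)| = 10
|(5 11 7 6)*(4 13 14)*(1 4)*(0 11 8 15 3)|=|(0 11 7 6 5 8 15 3)(1 4 13 14)|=8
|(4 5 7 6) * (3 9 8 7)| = 7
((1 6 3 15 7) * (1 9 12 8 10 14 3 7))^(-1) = (1 15 3 14 10 8 12 9 7 6)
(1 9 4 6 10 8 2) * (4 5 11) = (1 9 5 11 4 6 10 8 2) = [0, 9, 1, 3, 6, 11, 10, 7, 2, 5, 8, 4]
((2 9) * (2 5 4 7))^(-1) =((2 9 5 4 7))^(-1) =(2 7 4 5 9)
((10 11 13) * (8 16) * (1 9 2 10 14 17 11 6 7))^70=((1 9 2 10 6 7)(8 16)(11 13 14 17))^70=(1 6 2)(7 10 9)(11 14)(13 17)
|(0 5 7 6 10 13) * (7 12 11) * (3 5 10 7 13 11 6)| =|(0 10 11 13)(3 5 12 6 7)| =20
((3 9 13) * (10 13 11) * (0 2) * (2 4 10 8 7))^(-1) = (0 2 7 8 11 9 3 13 10 4)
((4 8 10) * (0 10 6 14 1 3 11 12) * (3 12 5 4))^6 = ((0 10 3 11 5 4 8 6 14 1 12))^6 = (0 8 10 6 3 14 11 1 5 12 4)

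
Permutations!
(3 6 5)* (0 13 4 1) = [13, 0, 2, 6, 1, 3, 5, 7, 8, 9, 10, 11, 12, 4] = (0 13 4 1)(3 6 5)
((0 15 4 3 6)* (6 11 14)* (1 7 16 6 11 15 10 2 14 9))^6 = ((0 10 2 14 11 9 1 7 16 6)(3 15 4))^6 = (0 1 2 16 11)(6 9 10 7 14)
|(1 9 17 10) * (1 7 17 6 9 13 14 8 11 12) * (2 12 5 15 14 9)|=30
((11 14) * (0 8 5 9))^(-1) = ((0 8 5 9)(11 14))^(-1) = (0 9 5 8)(11 14)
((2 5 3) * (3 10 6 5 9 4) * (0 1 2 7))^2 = ((0 1 2 9 4 3 7)(5 10 6))^2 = (0 2 4 7 1 9 3)(5 6 10)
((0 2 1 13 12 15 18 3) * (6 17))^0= (18)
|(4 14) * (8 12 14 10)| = |(4 10 8 12 14)| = 5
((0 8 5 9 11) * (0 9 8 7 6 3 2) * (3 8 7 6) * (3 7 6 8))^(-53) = ((0 8 5 6 3 2)(9 11))^(-53) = (0 8 5 6 3 2)(9 11)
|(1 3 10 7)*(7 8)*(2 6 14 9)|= |(1 3 10 8 7)(2 6 14 9)|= 20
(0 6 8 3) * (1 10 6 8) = (0 8 3)(1 10 6) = [8, 10, 2, 0, 4, 5, 1, 7, 3, 9, 6]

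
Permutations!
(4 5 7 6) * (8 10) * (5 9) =[0, 1, 2, 3, 9, 7, 4, 6, 10, 5, 8] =(4 9 5 7 6)(8 10)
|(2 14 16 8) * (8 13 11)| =|(2 14 16 13 11 8)| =6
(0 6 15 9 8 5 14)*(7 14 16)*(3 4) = (0 6 15 9 8 5 16 7 14)(3 4) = [6, 1, 2, 4, 3, 16, 15, 14, 5, 8, 10, 11, 12, 13, 0, 9, 7]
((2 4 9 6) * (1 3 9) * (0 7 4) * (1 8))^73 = (0 7 4 8 1 3 9 6 2)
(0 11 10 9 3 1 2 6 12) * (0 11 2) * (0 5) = (0 2 6 12 11 10 9 3 1 5) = [2, 5, 6, 1, 4, 0, 12, 7, 8, 3, 9, 10, 11]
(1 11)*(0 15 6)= (0 15 6)(1 11)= [15, 11, 2, 3, 4, 5, 0, 7, 8, 9, 10, 1, 12, 13, 14, 6]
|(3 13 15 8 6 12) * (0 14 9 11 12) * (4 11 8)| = |(0 14 9 8 6)(3 13 15 4 11 12)| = 30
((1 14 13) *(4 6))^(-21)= (14)(4 6)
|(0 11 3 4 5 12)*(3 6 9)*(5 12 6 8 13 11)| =21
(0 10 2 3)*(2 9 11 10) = (0 2 3)(9 11 10) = [2, 1, 3, 0, 4, 5, 6, 7, 8, 11, 9, 10]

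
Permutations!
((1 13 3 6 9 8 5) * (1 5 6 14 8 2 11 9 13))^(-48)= (3 8 13 14 6)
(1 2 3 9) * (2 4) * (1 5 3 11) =(1 4 2 11)(3 9 5) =[0, 4, 11, 9, 2, 3, 6, 7, 8, 5, 10, 1]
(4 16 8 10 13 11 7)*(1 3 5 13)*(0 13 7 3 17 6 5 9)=(0 13 11 3 9)(1 17 6 5 7 4 16 8 10)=[13, 17, 2, 9, 16, 7, 5, 4, 10, 0, 1, 3, 12, 11, 14, 15, 8, 6]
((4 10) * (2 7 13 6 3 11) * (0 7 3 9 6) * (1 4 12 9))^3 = ((0 7 13)(1 4 10 12 9 6)(2 3 11))^3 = (13)(1 12)(4 9)(6 10)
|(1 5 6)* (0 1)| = 4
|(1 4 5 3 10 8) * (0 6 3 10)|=|(0 6 3)(1 4 5 10 8)|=15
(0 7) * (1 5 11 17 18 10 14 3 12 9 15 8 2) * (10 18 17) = (18)(0 7)(1 5 11 10 14 3 12 9 15 8 2) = [7, 5, 1, 12, 4, 11, 6, 0, 2, 15, 14, 10, 9, 13, 3, 8, 16, 17, 18]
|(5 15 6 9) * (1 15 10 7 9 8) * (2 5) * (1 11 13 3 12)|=40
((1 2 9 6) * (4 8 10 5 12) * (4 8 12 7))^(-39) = ((1 2 9 6)(4 12 8 10 5 7))^(-39) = (1 2 9 6)(4 10)(5 12)(7 8)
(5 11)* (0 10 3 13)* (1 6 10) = [1, 6, 2, 13, 4, 11, 10, 7, 8, 9, 3, 5, 12, 0] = (0 1 6 10 3 13)(5 11)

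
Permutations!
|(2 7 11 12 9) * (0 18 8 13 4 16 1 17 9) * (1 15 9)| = 12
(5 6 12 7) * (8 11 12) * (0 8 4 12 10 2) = (0 8 11 10 2)(4 12 7 5 6) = [8, 1, 0, 3, 12, 6, 4, 5, 11, 9, 2, 10, 7]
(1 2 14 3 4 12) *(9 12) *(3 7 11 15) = (1 2 14 7 11 15 3 4 9 12) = [0, 2, 14, 4, 9, 5, 6, 11, 8, 12, 10, 15, 1, 13, 7, 3]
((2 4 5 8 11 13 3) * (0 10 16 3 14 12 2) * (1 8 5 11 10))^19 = (0 1 8 10 16 3)(2 4 11 13 14 12)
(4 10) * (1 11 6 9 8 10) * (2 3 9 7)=(1 11 6 7 2 3 9 8 10 4)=[0, 11, 3, 9, 1, 5, 7, 2, 10, 8, 4, 6]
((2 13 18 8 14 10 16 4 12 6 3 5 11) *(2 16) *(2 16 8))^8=((2 13 18)(3 5 11 8 14 10 16 4 12 6))^8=(2 18 13)(3 12 16 14 11)(4 10 8 5 6)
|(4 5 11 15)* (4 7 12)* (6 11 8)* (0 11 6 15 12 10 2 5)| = |(0 11 12 4)(2 5 8 15 7 10)| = 12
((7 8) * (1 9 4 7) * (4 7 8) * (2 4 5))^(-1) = ((1 9 7 5 2 4 8))^(-1) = (1 8 4 2 5 7 9)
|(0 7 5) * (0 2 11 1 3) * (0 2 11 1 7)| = 3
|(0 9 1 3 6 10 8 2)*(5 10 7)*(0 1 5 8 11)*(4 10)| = |(0 9 5 4 10 11)(1 3 6 7 8 2)| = 6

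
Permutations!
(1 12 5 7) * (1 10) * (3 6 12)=(1 3 6 12 5 7 10)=[0, 3, 2, 6, 4, 7, 12, 10, 8, 9, 1, 11, 5]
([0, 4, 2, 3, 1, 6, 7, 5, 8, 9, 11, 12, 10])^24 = [0, 1, 2, 3, 4, 5, 6, 7, 8, 9, 10, 11, 12]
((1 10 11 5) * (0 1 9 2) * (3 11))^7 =((0 1 10 3 11 5 9 2))^7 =(0 2 9 5 11 3 10 1)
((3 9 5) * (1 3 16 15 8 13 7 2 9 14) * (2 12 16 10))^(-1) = (1 14 3)(2 10 5 9)(7 13 8 15 16 12)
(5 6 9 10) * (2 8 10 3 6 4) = [0, 1, 8, 6, 2, 4, 9, 7, 10, 3, 5] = (2 8 10 5 4)(3 6 9)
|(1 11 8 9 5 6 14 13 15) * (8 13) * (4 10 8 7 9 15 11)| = 10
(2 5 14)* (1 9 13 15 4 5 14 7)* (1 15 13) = (1 9)(2 14)(4 5 7 15) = [0, 9, 14, 3, 5, 7, 6, 15, 8, 1, 10, 11, 12, 13, 2, 4]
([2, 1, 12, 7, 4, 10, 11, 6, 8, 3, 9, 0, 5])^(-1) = [11, 1, 0, 9, 4, 12, 7, 3, 8, 10, 5, 6, 2]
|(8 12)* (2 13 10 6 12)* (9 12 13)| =12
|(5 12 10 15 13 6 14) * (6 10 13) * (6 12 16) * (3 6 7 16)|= |(3 6 14 5)(7 16)(10 15 12 13)|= 4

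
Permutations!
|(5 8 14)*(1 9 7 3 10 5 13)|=9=|(1 9 7 3 10 5 8 14 13)|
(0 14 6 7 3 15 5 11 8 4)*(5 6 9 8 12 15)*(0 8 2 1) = (0 14 9 2 1)(3 5 11 12 15 6 7)(4 8) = [14, 0, 1, 5, 8, 11, 7, 3, 4, 2, 10, 12, 15, 13, 9, 6]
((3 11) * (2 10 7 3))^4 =((2 10 7 3 11))^4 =(2 11 3 7 10)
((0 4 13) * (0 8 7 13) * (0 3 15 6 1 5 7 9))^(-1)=((0 4 3 15 6 1 5 7 13 8 9))^(-1)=(0 9 8 13 7 5 1 6 15 3 4)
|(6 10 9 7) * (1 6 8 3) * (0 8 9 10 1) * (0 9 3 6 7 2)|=|(10)(0 8 6 1 7 3 9 2)|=8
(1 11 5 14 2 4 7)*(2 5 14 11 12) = (1 12 2 4 7)(5 11 14) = [0, 12, 4, 3, 7, 11, 6, 1, 8, 9, 10, 14, 2, 13, 5]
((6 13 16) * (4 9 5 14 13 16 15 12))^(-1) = ((4 9 5 14 13 15 12)(6 16))^(-1) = (4 12 15 13 14 5 9)(6 16)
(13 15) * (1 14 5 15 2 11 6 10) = (1 14 5 15 13 2 11 6 10) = [0, 14, 11, 3, 4, 15, 10, 7, 8, 9, 1, 6, 12, 2, 5, 13]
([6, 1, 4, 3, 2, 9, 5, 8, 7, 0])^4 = (9)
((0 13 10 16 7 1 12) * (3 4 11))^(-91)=((0 13 10 16 7 1 12)(3 4 11))^(-91)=(16)(3 11 4)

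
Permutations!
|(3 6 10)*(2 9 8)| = 3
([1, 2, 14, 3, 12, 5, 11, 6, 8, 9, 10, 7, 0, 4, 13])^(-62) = [1, 2, 14, 3, 12, 5, 11, 6, 8, 9, 10, 7, 0, 4, 13]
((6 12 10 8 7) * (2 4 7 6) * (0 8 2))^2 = ((0 8 6 12 10 2 4 7))^2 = (0 6 10 4)(2 7 8 12)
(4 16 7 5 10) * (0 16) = (0 16 7 5 10 4) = [16, 1, 2, 3, 0, 10, 6, 5, 8, 9, 4, 11, 12, 13, 14, 15, 7]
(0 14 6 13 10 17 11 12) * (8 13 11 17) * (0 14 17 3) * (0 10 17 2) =[2, 1, 0, 10, 4, 5, 11, 7, 13, 9, 8, 12, 14, 17, 6, 15, 16, 3] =(0 2)(3 10 8 13 17)(6 11 12 14)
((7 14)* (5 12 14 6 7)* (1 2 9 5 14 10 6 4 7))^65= ((14)(1 2 9 5 12 10 6)(4 7))^65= (14)(1 9 12 6 2 5 10)(4 7)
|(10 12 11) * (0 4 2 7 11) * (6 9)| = |(0 4 2 7 11 10 12)(6 9)| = 14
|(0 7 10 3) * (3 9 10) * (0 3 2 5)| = 4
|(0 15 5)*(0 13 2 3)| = |(0 15 5 13 2 3)| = 6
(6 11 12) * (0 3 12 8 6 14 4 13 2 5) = (0 3 12 14 4 13 2 5)(6 11 8) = [3, 1, 5, 12, 13, 0, 11, 7, 6, 9, 10, 8, 14, 2, 4]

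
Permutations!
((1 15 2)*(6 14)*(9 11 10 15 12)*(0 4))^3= ((0 4)(1 12 9 11 10 15 2)(6 14))^3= (0 4)(1 11 2 9 15 12 10)(6 14)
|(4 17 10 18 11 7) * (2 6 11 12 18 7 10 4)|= |(2 6 11 10 7)(4 17)(12 18)|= 10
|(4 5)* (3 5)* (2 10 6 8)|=12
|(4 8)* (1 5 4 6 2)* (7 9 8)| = 8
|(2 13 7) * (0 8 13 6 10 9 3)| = |(0 8 13 7 2 6 10 9 3)| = 9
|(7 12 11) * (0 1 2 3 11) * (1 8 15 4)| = 10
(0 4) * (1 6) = [4, 6, 2, 3, 0, 5, 1] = (0 4)(1 6)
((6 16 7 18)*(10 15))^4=((6 16 7 18)(10 15))^4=(18)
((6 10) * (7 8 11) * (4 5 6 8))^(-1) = (4 7 11 8 10 6 5)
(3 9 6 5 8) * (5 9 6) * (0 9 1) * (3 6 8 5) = (0 9 3 8 6 1) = [9, 0, 2, 8, 4, 5, 1, 7, 6, 3]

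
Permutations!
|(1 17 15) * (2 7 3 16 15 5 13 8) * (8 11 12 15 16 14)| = |(1 17 5 13 11 12 15)(2 7 3 14 8)| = 35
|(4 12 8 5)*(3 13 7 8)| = 7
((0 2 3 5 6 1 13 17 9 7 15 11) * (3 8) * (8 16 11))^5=(0 2 16 11)(1 15)(3 17)(5 9)(6 7)(8 13)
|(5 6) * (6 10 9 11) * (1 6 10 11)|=6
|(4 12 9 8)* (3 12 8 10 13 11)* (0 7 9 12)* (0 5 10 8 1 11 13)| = |(13)(0 7 9 8 4 1 11 3 5 10)| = 10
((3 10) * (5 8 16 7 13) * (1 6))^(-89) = ((1 6)(3 10)(5 8 16 7 13))^(-89) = (1 6)(3 10)(5 8 16 7 13)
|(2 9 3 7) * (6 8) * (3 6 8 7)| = 4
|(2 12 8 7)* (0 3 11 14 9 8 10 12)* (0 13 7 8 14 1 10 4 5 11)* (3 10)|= |(0 10 12 4 5 11 1 3)(2 13 7)(9 14)|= 24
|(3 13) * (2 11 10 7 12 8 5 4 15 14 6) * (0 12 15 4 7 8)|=|(0 12)(2 11 10 8 5 7 15 14 6)(3 13)|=18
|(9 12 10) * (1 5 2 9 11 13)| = |(1 5 2 9 12 10 11 13)| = 8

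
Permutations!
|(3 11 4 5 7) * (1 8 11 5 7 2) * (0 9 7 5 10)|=|(0 9 7 3 10)(1 8 11 4 5 2)|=30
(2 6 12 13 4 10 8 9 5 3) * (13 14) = [0, 1, 6, 2, 10, 3, 12, 7, 9, 5, 8, 11, 14, 4, 13] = (2 6 12 14 13 4 10 8 9 5 3)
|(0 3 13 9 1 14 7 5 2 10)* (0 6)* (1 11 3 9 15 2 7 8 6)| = 12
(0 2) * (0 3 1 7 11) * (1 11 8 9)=(0 2 3 11)(1 7 8 9)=[2, 7, 3, 11, 4, 5, 6, 8, 9, 1, 10, 0]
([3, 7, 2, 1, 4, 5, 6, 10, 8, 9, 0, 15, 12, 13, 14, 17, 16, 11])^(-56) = [10, 3, 2, 0, 4, 5, 6, 1, 8, 9, 7, 15, 12, 13, 14, 17, 16, 11]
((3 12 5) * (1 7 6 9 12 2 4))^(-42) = ((1 7 6 9 12 5 3 2 4))^(-42) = (1 9 3)(2 7 12)(4 6 5)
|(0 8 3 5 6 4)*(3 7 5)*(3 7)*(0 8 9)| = 6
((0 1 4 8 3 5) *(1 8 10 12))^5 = ((0 8 3 5)(1 4 10 12))^5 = (0 8 3 5)(1 4 10 12)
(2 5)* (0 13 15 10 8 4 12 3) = (0 13 15 10 8 4 12 3)(2 5) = [13, 1, 5, 0, 12, 2, 6, 7, 4, 9, 8, 11, 3, 15, 14, 10]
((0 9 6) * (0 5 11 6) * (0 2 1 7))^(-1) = (0 7 1 2 9)(5 6 11) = ((0 9 2 1 7)(5 11 6))^(-1)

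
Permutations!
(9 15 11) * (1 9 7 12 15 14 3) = (1 9 14 3)(7 12 15 11) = [0, 9, 2, 1, 4, 5, 6, 12, 8, 14, 10, 7, 15, 13, 3, 11]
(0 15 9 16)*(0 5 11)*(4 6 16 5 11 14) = (0 15 9 5 14 4 6 16 11) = [15, 1, 2, 3, 6, 14, 16, 7, 8, 5, 10, 0, 12, 13, 4, 9, 11]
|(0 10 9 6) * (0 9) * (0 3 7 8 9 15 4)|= 9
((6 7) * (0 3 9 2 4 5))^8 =((0 3 9 2 4 5)(6 7))^8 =(0 9 4)(2 5 3)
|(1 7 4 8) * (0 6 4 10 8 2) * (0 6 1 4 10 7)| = 10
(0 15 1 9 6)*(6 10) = (0 15 1 9 10 6) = [15, 9, 2, 3, 4, 5, 0, 7, 8, 10, 6, 11, 12, 13, 14, 1]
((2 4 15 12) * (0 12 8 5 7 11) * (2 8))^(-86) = (0 7 8)(2 4 15)(5 12 11)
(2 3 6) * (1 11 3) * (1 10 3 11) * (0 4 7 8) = (11)(0 4 7 8)(2 10 3 6) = [4, 1, 10, 6, 7, 5, 2, 8, 0, 9, 3, 11]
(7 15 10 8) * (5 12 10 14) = (5 12 10 8 7 15 14) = [0, 1, 2, 3, 4, 12, 6, 15, 7, 9, 8, 11, 10, 13, 5, 14]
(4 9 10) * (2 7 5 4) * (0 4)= [4, 1, 7, 3, 9, 0, 6, 5, 8, 10, 2]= (0 4 9 10 2 7 5)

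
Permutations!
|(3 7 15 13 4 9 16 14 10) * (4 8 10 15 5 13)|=|(3 7 5 13 8 10)(4 9 16 14 15)|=30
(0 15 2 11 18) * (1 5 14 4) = (0 15 2 11 18)(1 5 14 4) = [15, 5, 11, 3, 1, 14, 6, 7, 8, 9, 10, 18, 12, 13, 4, 2, 16, 17, 0]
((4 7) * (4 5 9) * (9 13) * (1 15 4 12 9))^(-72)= (15)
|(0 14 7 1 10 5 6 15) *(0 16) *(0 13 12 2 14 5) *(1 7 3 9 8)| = 14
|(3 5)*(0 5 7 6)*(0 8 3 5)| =4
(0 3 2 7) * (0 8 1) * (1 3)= (0 1)(2 7 8 3)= [1, 0, 7, 2, 4, 5, 6, 8, 3]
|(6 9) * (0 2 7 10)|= 4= |(0 2 7 10)(6 9)|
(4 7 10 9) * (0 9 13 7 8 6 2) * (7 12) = (0 9 4 8 6 2)(7 10 13 12) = [9, 1, 0, 3, 8, 5, 2, 10, 6, 4, 13, 11, 7, 12]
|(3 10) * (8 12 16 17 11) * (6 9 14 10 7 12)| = 11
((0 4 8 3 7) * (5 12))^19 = ((0 4 8 3 7)(5 12))^19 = (0 7 3 8 4)(5 12)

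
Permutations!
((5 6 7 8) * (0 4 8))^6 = (8)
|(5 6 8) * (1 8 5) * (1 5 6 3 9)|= 5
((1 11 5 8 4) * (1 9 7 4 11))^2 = (4 7 9)(5 11 8)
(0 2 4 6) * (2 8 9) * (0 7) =[8, 1, 4, 3, 6, 5, 7, 0, 9, 2] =(0 8 9 2 4 6 7)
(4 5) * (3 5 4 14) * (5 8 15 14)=[0, 1, 2, 8, 4, 5, 6, 7, 15, 9, 10, 11, 12, 13, 3, 14]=(3 8 15 14)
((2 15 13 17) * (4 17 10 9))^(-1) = (2 17 4 9 10 13 15)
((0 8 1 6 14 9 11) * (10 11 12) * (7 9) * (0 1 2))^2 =(0 2 8)(1 14 9 10)(6 7 12 11)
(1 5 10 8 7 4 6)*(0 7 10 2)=(0 7 4 6 1 5 2)(8 10)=[7, 5, 0, 3, 6, 2, 1, 4, 10, 9, 8]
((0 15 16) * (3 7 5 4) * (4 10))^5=(0 16 15)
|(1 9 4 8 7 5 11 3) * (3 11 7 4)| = 6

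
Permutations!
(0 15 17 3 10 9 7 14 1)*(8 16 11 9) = (0 15 17 3 10 8 16 11 9 7 14 1) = [15, 0, 2, 10, 4, 5, 6, 14, 16, 7, 8, 9, 12, 13, 1, 17, 11, 3]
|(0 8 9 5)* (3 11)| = 4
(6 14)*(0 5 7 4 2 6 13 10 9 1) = (0 5 7 4 2 6 14 13 10 9 1) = [5, 0, 6, 3, 2, 7, 14, 4, 8, 1, 9, 11, 12, 10, 13]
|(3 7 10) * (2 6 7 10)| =6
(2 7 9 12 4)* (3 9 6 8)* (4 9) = [0, 1, 7, 4, 2, 5, 8, 6, 3, 12, 10, 11, 9] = (2 7 6 8 3 4)(9 12)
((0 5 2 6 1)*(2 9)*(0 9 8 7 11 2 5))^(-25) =(1 6 2 11 7 8 5 9)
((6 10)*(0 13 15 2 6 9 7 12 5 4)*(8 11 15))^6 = (0 6 4 2 5 15 12 11 7 8 9 13 10)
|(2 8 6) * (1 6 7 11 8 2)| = |(1 6)(7 11 8)| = 6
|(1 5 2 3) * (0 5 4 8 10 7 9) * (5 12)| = |(0 12 5 2 3 1 4 8 10 7 9)| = 11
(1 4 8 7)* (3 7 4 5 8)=[0, 5, 2, 7, 3, 8, 6, 1, 4]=(1 5 8 4 3 7)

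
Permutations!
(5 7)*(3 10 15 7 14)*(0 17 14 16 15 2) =(0 17 14 3 10 2)(5 16 15 7) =[17, 1, 0, 10, 4, 16, 6, 5, 8, 9, 2, 11, 12, 13, 3, 7, 15, 14]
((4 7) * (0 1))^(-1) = ((0 1)(4 7))^(-1) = (0 1)(4 7)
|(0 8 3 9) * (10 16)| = |(0 8 3 9)(10 16)| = 4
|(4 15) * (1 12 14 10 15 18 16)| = 8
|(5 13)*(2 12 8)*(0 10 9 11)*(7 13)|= 12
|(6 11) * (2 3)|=2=|(2 3)(6 11)|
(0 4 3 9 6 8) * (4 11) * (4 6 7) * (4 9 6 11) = (11)(0 4 3 6 8)(7 9) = [4, 1, 2, 6, 3, 5, 8, 9, 0, 7, 10, 11]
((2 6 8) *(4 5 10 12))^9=(4 5 10 12)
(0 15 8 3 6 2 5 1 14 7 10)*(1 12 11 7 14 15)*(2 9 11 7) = (0 1 15 8 3 6 9 11 2 5 12 7 10) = [1, 15, 5, 6, 4, 12, 9, 10, 3, 11, 0, 2, 7, 13, 14, 8]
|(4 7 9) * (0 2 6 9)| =6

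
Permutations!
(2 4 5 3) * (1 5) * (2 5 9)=(1 9 2 4)(3 5)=[0, 9, 4, 5, 1, 3, 6, 7, 8, 2]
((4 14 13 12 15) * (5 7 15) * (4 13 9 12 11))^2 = (4 9 5 15 11 14 12 7 13)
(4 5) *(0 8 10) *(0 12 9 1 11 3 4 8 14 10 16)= (0 14 10 12 9 1 11 3 4 5 8 16)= [14, 11, 2, 4, 5, 8, 6, 7, 16, 1, 12, 3, 9, 13, 10, 15, 0]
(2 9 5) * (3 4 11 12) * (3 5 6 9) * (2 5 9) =(2 3 4 11 12 9 6) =[0, 1, 3, 4, 11, 5, 2, 7, 8, 6, 10, 12, 9]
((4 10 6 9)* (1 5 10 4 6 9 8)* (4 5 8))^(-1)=((1 8)(4 5 10 9 6))^(-1)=(1 8)(4 6 9 10 5)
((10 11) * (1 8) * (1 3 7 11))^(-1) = ((1 8 3 7 11 10))^(-1) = (1 10 11 7 3 8)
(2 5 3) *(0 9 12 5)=(0 9 12 5 3 2)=[9, 1, 0, 2, 4, 3, 6, 7, 8, 12, 10, 11, 5]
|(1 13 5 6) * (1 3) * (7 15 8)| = |(1 13 5 6 3)(7 15 8)| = 15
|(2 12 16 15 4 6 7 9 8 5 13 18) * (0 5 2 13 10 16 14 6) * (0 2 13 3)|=|(0 5 10 16 15 4 2 12 14 6 7 9 8 13 18 3)|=16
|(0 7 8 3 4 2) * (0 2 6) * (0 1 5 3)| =15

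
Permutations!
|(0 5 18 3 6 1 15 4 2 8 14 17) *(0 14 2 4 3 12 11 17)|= |(0 5 18 12 11 17 14)(1 15 3 6)(2 8)|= 28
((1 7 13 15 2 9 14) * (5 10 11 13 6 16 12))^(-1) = (1 14 9 2 15 13 11 10 5 12 16 6 7) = ((1 7 6 16 12 5 10 11 13 15 2 9 14))^(-1)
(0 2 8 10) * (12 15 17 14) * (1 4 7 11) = (0 2 8 10)(1 4 7 11)(12 15 17 14) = [2, 4, 8, 3, 7, 5, 6, 11, 10, 9, 0, 1, 15, 13, 12, 17, 16, 14]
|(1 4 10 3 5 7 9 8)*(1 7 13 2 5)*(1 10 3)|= |(1 4 3 10)(2 5 13)(7 9 8)|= 12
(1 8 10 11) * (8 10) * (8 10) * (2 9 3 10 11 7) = (1 8 11)(2 9 3 10 7) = [0, 8, 9, 10, 4, 5, 6, 2, 11, 3, 7, 1]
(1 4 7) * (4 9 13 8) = (1 9 13 8 4 7) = [0, 9, 2, 3, 7, 5, 6, 1, 4, 13, 10, 11, 12, 8]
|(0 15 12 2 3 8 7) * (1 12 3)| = |(0 15 3 8 7)(1 12 2)| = 15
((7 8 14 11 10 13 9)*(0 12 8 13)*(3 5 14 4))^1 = (0 12 8 4 3 5 14 11 10)(7 13 9) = ((0 12 8 4 3 5 14 11 10)(7 13 9))^1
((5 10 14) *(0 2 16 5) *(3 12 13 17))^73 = ((0 2 16 5 10 14)(3 12 13 17))^73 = (0 2 16 5 10 14)(3 12 13 17)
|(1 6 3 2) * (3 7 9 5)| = 7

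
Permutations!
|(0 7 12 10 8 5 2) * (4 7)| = 8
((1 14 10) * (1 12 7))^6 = (1 14 10 12 7)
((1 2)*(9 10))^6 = (10)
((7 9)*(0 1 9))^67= ((0 1 9 7))^67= (0 7 9 1)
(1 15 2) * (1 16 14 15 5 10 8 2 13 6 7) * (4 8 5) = (1 4 8 2 16 14 15 13 6 7)(5 10) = [0, 4, 16, 3, 8, 10, 7, 1, 2, 9, 5, 11, 12, 6, 15, 13, 14]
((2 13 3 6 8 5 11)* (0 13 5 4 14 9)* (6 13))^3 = (0 4)(3 13)(6 14)(8 9)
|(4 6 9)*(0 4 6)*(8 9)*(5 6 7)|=10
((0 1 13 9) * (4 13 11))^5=(0 9 13 4 11 1)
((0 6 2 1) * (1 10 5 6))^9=(0 1)(2 10 5 6)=((0 1)(2 10 5 6))^9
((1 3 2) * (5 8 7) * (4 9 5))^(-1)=(1 2 3)(4 7 8 5 9)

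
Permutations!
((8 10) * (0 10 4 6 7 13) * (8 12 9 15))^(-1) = (0 13 7 6 4 8 15 9 12 10)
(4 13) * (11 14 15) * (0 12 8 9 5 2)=(0 12 8 9 5 2)(4 13)(11 14 15)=[12, 1, 0, 3, 13, 2, 6, 7, 9, 5, 10, 14, 8, 4, 15, 11]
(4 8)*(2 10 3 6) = [0, 1, 10, 6, 8, 5, 2, 7, 4, 9, 3] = (2 10 3 6)(4 8)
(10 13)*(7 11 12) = (7 11 12)(10 13) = [0, 1, 2, 3, 4, 5, 6, 11, 8, 9, 13, 12, 7, 10]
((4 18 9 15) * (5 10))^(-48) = ((4 18 9 15)(5 10))^(-48) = (18)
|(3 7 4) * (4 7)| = 2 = |(7)(3 4)|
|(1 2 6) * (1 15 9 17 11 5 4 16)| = 10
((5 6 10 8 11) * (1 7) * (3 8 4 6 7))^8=((1 3 8 11 5 7)(4 6 10))^8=(1 8 5)(3 11 7)(4 10 6)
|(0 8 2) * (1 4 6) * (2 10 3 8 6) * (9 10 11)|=5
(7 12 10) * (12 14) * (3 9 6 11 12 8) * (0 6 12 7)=(0 6 11 7 14 8 3 9 12 10)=[6, 1, 2, 9, 4, 5, 11, 14, 3, 12, 0, 7, 10, 13, 8]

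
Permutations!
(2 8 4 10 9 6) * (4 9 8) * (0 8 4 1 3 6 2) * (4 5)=(0 8 9 2 1 3 6)(4 10 5)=[8, 3, 1, 6, 10, 4, 0, 7, 9, 2, 5]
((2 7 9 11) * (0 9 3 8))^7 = ((0 9 11 2 7 3 8))^7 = (11)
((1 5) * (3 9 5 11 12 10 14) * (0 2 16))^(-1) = (0 16 2)(1 5 9 3 14 10 12 11)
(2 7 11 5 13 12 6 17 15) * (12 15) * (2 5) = [0, 1, 7, 3, 4, 13, 17, 11, 8, 9, 10, 2, 6, 15, 14, 5, 16, 12] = (2 7 11)(5 13 15)(6 17 12)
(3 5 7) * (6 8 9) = (3 5 7)(6 8 9) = [0, 1, 2, 5, 4, 7, 8, 3, 9, 6]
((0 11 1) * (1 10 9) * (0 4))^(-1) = (0 4 1 9 10 11)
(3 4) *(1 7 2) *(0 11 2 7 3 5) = (0 11 2 1 3 4 5) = [11, 3, 1, 4, 5, 0, 6, 7, 8, 9, 10, 2]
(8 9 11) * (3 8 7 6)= (3 8 9 11 7 6)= [0, 1, 2, 8, 4, 5, 3, 6, 9, 11, 10, 7]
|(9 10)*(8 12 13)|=|(8 12 13)(9 10)|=6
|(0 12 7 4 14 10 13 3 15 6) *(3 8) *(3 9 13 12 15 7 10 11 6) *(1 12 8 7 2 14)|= 56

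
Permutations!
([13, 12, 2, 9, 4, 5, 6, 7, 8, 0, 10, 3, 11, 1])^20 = (0 9 3 11 12 1 13)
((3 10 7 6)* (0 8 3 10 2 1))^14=(0 1 2 3 8)(6 7 10)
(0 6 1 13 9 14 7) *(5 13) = (0 6 1 5 13 9 14 7) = [6, 5, 2, 3, 4, 13, 1, 0, 8, 14, 10, 11, 12, 9, 7]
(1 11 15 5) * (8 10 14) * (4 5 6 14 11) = [0, 4, 2, 3, 5, 1, 14, 7, 10, 9, 11, 15, 12, 13, 8, 6] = (1 4 5)(6 14 8 10 11 15)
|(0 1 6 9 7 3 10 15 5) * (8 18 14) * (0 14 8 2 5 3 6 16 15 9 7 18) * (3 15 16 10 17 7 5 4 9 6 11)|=44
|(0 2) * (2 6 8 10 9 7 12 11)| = 9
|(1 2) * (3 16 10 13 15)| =|(1 2)(3 16 10 13 15)| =10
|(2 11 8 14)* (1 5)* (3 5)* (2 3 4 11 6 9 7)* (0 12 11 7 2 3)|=|(0 12 11 8 14)(1 4 7 3 5)(2 6 9)|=15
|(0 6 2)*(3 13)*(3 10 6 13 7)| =10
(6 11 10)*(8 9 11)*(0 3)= (0 3)(6 8 9 11 10)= [3, 1, 2, 0, 4, 5, 8, 7, 9, 11, 6, 10]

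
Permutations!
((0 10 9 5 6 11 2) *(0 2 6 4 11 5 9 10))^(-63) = ((4 11 6 5))^(-63) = (4 11 6 5)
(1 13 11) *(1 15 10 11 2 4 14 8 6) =[0, 13, 4, 3, 14, 5, 1, 7, 6, 9, 11, 15, 12, 2, 8, 10] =(1 13 2 4 14 8 6)(10 11 15)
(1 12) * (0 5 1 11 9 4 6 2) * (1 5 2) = (0 2)(1 12 11 9 4 6) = [2, 12, 0, 3, 6, 5, 1, 7, 8, 4, 10, 9, 11]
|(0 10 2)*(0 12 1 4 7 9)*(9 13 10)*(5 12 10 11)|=|(0 9)(1 4 7 13 11 5 12)(2 10)|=14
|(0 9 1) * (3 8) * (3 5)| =3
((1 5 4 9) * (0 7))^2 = (1 4)(5 9)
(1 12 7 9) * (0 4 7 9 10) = (0 4 7 10)(1 12 9) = [4, 12, 2, 3, 7, 5, 6, 10, 8, 1, 0, 11, 9]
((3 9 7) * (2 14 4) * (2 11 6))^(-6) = (2 6 11 4 14) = ((2 14 4 11 6)(3 9 7))^(-6)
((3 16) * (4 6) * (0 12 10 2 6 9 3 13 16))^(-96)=(16)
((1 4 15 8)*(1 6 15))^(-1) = (1 4)(6 8 15)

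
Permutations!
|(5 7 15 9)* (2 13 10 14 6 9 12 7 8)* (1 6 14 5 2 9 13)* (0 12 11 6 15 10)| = 13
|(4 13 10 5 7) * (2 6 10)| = 7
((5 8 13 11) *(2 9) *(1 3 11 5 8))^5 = ((1 3 11 8 13 5)(2 9))^5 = (1 5 13 8 11 3)(2 9)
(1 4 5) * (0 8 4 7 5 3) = (0 8 4 3)(1 7 5) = [8, 7, 2, 0, 3, 1, 6, 5, 4]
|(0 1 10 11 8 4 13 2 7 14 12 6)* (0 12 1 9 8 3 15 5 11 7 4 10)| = |(0 9 8 10 7 14 1)(2 4 13)(3 15 5 11)(6 12)| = 84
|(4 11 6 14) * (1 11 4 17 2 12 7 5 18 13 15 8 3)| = 14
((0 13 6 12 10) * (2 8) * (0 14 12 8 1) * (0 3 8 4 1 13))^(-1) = (1 4 6 13 2 8 3)(10 12 14)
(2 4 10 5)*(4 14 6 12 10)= [0, 1, 14, 3, 4, 2, 12, 7, 8, 9, 5, 11, 10, 13, 6]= (2 14 6 12 10 5)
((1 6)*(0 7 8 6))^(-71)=(0 1 6 8 7)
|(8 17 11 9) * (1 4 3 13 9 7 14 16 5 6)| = |(1 4 3 13 9 8 17 11 7 14 16 5 6)| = 13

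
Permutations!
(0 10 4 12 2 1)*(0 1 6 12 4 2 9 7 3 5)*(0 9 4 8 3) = (0 10 2 6 12 4 8 3 5 9 7) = [10, 1, 6, 5, 8, 9, 12, 0, 3, 7, 2, 11, 4]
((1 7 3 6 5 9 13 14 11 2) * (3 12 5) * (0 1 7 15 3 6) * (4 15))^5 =(15)(2 13 12 11 9 7 14 5)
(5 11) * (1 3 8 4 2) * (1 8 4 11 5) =(1 3 4 2 8 11) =[0, 3, 8, 4, 2, 5, 6, 7, 11, 9, 10, 1]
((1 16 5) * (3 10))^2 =(1 5 16)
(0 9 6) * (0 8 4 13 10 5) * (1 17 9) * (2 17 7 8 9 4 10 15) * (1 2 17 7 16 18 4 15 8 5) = (0 2 7 5)(1 16 18 4 13 8 10)(6 9)(15 17) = [2, 16, 7, 3, 13, 0, 9, 5, 10, 6, 1, 11, 12, 8, 14, 17, 18, 15, 4]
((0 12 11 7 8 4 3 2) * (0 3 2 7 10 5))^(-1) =((0 12 11 10 5)(2 3 7 8 4))^(-1) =(0 5 10 11 12)(2 4 8 7 3)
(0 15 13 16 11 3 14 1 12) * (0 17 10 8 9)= (0 15 13 16 11 3 14 1 12 17 10 8 9)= [15, 12, 2, 14, 4, 5, 6, 7, 9, 0, 8, 3, 17, 16, 1, 13, 11, 10]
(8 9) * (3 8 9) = [0, 1, 2, 8, 4, 5, 6, 7, 3, 9] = (9)(3 8)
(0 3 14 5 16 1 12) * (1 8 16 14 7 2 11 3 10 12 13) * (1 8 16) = (16)(0 10 12)(1 13 8)(2 11 3 7)(5 14) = [10, 13, 11, 7, 4, 14, 6, 2, 1, 9, 12, 3, 0, 8, 5, 15, 16]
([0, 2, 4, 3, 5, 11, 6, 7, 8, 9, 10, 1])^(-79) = [0, 2, 4, 3, 5, 11, 6, 7, 8, 9, 10, 1]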